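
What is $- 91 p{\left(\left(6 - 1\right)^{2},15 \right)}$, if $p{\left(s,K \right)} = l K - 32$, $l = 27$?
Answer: $-33943$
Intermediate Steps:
$p{\left(s,K \right)} = -32 + 27 K$ ($p{\left(s,K \right)} = 27 K - 32 = -32 + 27 K$)
$- 91 p{\left(\left(6 - 1\right)^{2},15 \right)} = - 91 \left(-32 + 27 \cdot 15\right) = - 91 \left(-32 + 405\right) = \left(-91\right) 373 = -33943$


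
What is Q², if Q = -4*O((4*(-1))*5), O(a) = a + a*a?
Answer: 2310400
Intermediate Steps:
O(a) = a + a²
Q = -1520 (Q = -4*(4*(-1))*5*(1 + (4*(-1))*5) = -4*(-4*5)*(1 - 4*5) = -(-80)*(1 - 20) = -(-80)*(-19) = -4*380 = -1520)
Q² = (-1520)² = 2310400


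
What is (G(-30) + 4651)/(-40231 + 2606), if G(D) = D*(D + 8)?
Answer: -5311/37625 ≈ -0.14116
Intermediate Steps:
G(D) = D*(8 + D)
(G(-30) + 4651)/(-40231 + 2606) = (-30*(8 - 30) + 4651)/(-40231 + 2606) = (-30*(-22) + 4651)/(-37625) = (660 + 4651)*(-1/37625) = 5311*(-1/37625) = -5311/37625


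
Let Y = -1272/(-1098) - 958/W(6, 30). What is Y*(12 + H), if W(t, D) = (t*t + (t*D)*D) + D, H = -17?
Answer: -819565/166713 ≈ -4.9160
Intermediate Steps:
W(t, D) = D + t**2 + t*D**2 (W(t, D) = (t**2 + (D*t)*D) + D = (t**2 + t*D**2) + D = D + t**2 + t*D**2)
Y = 163913/166713 (Y = -1272/(-1098) - 958/(30 + 6**2 + 6*30**2) = -1272*(-1/1098) - 958/(30 + 36 + 6*900) = 212/183 - 958/(30 + 36 + 5400) = 212/183 - 958/5466 = 212/183 - 958*1/5466 = 212/183 - 479/2733 = 163913/166713 ≈ 0.98320)
Y*(12 + H) = 163913*(12 - 17)/166713 = (163913/166713)*(-5) = -819565/166713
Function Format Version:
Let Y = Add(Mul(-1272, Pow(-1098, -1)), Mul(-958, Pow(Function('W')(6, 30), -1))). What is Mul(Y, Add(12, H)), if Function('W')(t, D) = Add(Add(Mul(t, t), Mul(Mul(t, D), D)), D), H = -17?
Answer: Rational(-819565, 166713) ≈ -4.9160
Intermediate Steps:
Function('W')(t, D) = Add(D, Pow(t, 2), Mul(t, Pow(D, 2))) (Function('W')(t, D) = Add(Add(Pow(t, 2), Mul(Mul(D, t), D)), D) = Add(Add(Pow(t, 2), Mul(t, Pow(D, 2))), D) = Add(D, Pow(t, 2), Mul(t, Pow(D, 2))))
Y = Rational(163913, 166713) (Y = Add(Mul(-1272, Pow(-1098, -1)), Mul(-958, Pow(Add(30, Pow(6, 2), Mul(6, Pow(30, 2))), -1))) = Add(Mul(-1272, Rational(-1, 1098)), Mul(-958, Pow(Add(30, 36, Mul(6, 900)), -1))) = Add(Rational(212, 183), Mul(-958, Pow(Add(30, 36, 5400), -1))) = Add(Rational(212, 183), Mul(-958, Pow(5466, -1))) = Add(Rational(212, 183), Mul(-958, Rational(1, 5466))) = Add(Rational(212, 183), Rational(-479, 2733)) = Rational(163913, 166713) ≈ 0.98320)
Mul(Y, Add(12, H)) = Mul(Rational(163913, 166713), Add(12, -17)) = Mul(Rational(163913, 166713), -5) = Rational(-819565, 166713)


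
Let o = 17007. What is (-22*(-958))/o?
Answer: 21076/17007 ≈ 1.2393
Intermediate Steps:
(-22*(-958))/o = -22*(-958)/17007 = 21076*(1/17007) = 21076/17007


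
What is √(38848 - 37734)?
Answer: √1114 ≈ 33.377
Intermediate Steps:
√(38848 - 37734) = √1114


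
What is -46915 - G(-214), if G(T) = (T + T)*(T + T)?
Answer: -230099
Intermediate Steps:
G(T) = 4*T² (G(T) = (2*T)*(2*T) = 4*T²)
-46915 - G(-214) = -46915 - 4*(-214)² = -46915 - 4*45796 = -46915 - 1*183184 = -46915 - 183184 = -230099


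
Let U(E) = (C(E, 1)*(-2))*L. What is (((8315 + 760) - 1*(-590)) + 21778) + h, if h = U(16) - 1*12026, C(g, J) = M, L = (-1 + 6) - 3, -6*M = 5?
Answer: 58261/3 ≈ 19420.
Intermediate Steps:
M = -⅚ (M = -⅙*5 = -⅚ ≈ -0.83333)
L = 2 (L = 5 - 3 = 2)
C(g, J) = -⅚
U(E) = 10/3 (U(E) = -⅚*(-2)*2 = (5/3)*2 = 10/3)
h = -36068/3 (h = 10/3 - 1*12026 = 10/3 - 12026 = -36068/3 ≈ -12023.)
(((8315 + 760) - 1*(-590)) + 21778) + h = (((8315 + 760) - 1*(-590)) + 21778) - 36068/3 = ((9075 + 590) + 21778) - 36068/3 = (9665 + 21778) - 36068/3 = 31443 - 36068/3 = 58261/3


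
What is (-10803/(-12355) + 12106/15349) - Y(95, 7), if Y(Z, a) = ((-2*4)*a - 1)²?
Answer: -615814886978/189636895 ≈ -3247.3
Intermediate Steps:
Y(Z, a) = (-1 - 8*a)² (Y(Z, a) = (-8*a - 1)² = (-1 - 8*a)²)
(-10803/(-12355) + 12106/15349) - Y(95, 7) = (-10803/(-12355) + 12106/15349) - (1 + 8*7)² = (-10803*(-1/12355) + 12106*(1/15349)) - (1 + 56)² = (10803/12355 + 12106/15349) - 1*57² = 315384877/189636895 - 1*3249 = 315384877/189636895 - 3249 = -615814886978/189636895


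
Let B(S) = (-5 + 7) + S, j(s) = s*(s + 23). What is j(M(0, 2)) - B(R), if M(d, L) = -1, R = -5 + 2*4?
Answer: -27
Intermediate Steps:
R = 3 (R = -5 + 8 = 3)
j(s) = s*(23 + s)
B(S) = 2 + S
j(M(0, 2)) - B(R) = -(23 - 1) - (2 + 3) = -1*22 - 1*5 = -22 - 5 = -27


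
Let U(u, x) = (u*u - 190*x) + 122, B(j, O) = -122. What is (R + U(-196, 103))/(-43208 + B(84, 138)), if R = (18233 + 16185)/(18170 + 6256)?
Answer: -33096199/75598470 ≈ -0.43779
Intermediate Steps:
U(u, x) = 122 + u**2 - 190*x (U(u, x) = (u**2 - 190*x) + 122 = 122 + u**2 - 190*x)
R = 17209/12213 (R = 34418/24426 = 34418*(1/24426) = 17209/12213 ≈ 1.4091)
(R + U(-196, 103))/(-43208 + B(84, 138)) = (17209/12213 + (122 + (-196)**2 - 190*103))/(-43208 - 122) = (17209/12213 + (122 + 38416 - 19570))/(-43330) = (17209/12213 + 18968)*(-1/43330) = (231673393/12213)*(-1/43330) = -33096199/75598470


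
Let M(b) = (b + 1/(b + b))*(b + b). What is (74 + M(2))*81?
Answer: 6723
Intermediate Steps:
M(b) = 2*b*(b + 1/(2*b)) (M(b) = (b + 1/(2*b))*(2*b) = 2*b*(b + 1/(2*b)))
(74 + M(2))*81 = (74 + (1 + 2*2²))*81 = (74 + (1 + 2*4))*81 = (74 + (1 + 8))*81 = (74 + 9)*81 = 83*81 = 6723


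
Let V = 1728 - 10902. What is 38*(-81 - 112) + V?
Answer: -16508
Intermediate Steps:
V = -9174
38*(-81 - 112) + V = 38*(-81 - 112) - 9174 = 38*(-193) - 9174 = -7334 - 9174 = -16508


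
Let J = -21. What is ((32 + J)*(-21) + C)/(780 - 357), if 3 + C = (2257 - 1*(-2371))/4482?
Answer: -522080/947943 ≈ -0.55075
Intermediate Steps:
C = -4409/2241 (C = -3 + (2257 - 1*(-2371))/4482 = -3 + (2257 + 2371)*(1/4482) = -3 + 4628*(1/4482) = -3 + 2314/2241 = -4409/2241 ≈ -1.9674)
((32 + J)*(-21) + C)/(780 - 357) = ((32 - 21)*(-21) - 4409/2241)/(780 - 357) = (11*(-21) - 4409/2241)/423 = (-231 - 4409/2241)*(1/423) = -522080/2241*1/423 = -522080/947943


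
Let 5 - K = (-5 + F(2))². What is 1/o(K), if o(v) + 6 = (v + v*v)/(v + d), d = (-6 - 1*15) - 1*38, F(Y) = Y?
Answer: -21/130 ≈ -0.16154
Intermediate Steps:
d = -59 (d = (-6 - 15) - 38 = -21 - 38 = -59)
K = -4 (K = 5 - (-5 + 2)² = 5 - 1*(-3)² = 5 - 1*9 = 5 - 9 = -4)
o(v) = -6 + (v + v²)/(-59 + v) (o(v) = -6 + (v + v*v)/(v - 59) = -6 + (v + v²)/(-59 + v))
1/o(K) = 1/((354 + (-4)² - 5*(-4))/(-59 - 4)) = 1/((354 + 16 + 20)/(-63)) = 1/(-1/63*390) = 1/(-130/21) = -21/130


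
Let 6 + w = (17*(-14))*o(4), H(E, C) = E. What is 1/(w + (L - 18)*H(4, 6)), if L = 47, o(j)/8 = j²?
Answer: -1/30354 ≈ -3.2945e-5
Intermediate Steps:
o(j) = 8*j²
w = -30470 (w = -6 + (17*(-14))*(8*4²) = -6 - 1904*16 = -6 - 238*128 = -6 - 30464 = -30470)
1/(w + (L - 18)*H(4, 6)) = 1/(-30470 + (47 - 18)*4) = 1/(-30470 + 29*4) = 1/(-30470 + 116) = 1/(-30354) = -1/30354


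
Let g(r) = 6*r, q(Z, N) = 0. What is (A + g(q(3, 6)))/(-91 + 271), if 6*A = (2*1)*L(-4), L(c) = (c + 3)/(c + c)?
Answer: 1/4320 ≈ 0.00023148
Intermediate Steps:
L(c) = (3 + c)/(2*c) (L(c) = (3 + c)/((2*c)) = (3 + c)*(1/(2*c)) = (3 + c)/(2*c))
A = 1/24 (A = ((2*1)*((½)*(3 - 4)/(-4)))/6 = (2*((½)*(-¼)*(-1)))/6 = (2*(⅛))/6 = (⅙)*(¼) = 1/24 ≈ 0.041667)
(A + g(q(3, 6)))/(-91 + 271) = (1/24 + 6*0)/(-91 + 271) = (1/24 + 0)/180 = (1/24)*(1/180) = 1/4320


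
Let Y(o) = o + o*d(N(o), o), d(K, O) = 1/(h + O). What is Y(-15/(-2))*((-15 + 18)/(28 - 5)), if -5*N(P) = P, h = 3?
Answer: 15/14 ≈ 1.0714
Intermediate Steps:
N(P) = -P/5
d(K, O) = 1/(3 + O)
Y(o) = o + o/(3 + o)
Y(-15/(-2))*((-15 + 18)/(28 - 5)) = ((-15/(-2))*(4 - 15/(-2))/(3 - 15/(-2)))*((-15 + 18)/(28 - 5)) = ((-15*(-1)/2)*(4 - 15*(-1)/2)/(3 - 15*(-1)/2))*(3/23) = ((-5*(-3/2))*(4 - 5*(-3/2))/(3 - 5*(-3/2)))*(3*(1/23)) = (15*(4 + 15/2)/(2*(3 + 15/2)))*(3/23) = ((15/2)*(23/2)/(21/2))*(3/23) = ((15/2)*(2/21)*(23/2))*(3/23) = (115/14)*(3/23) = 15/14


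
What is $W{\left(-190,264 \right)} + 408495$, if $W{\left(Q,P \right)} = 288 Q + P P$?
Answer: $423471$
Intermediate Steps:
$W{\left(Q,P \right)} = P^{2} + 288 Q$ ($W{\left(Q,P \right)} = 288 Q + P^{2} = P^{2} + 288 Q$)
$W{\left(-190,264 \right)} + 408495 = \left(264^{2} + 288 \left(-190\right)\right) + 408495 = \left(69696 - 54720\right) + 408495 = 14976 + 408495 = 423471$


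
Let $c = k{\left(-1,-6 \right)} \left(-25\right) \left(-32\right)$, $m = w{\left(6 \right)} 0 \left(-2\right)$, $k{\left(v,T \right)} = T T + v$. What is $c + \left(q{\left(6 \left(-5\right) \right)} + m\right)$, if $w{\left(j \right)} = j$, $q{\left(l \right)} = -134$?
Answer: $27866$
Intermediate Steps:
$k{\left(v,T \right)} = v + T^{2}$ ($k{\left(v,T \right)} = T^{2} + v = v + T^{2}$)
$m = 0$ ($m = 6 \cdot 0 \left(-2\right) = 0 \left(-2\right) = 0$)
$c = 28000$ ($c = \left(-1 + \left(-6\right)^{2}\right) \left(-25\right) \left(-32\right) = \left(-1 + 36\right) \left(-25\right) \left(-32\right) = 35 \left(-25\right) \left(-32\right) = \left(-875\right) \left(-32\right) = 28000$)
$c + \left(q{\left(6 \left(-5\right) \right)} + m\right) = 28000 + \left(-134 + 0\right) = 28000 - 134 = 27866$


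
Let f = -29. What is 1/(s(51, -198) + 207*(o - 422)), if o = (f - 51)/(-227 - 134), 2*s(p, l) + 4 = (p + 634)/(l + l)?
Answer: -285912/24963260437 ≈ -1.1453e-5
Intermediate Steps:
s(p, l) = -2 + (634 + p)/(4*l) (s(p, l) = -2 + ((p + 634)/(l + l))/2 = -2 + ((634 + p)/((2*l)))/2 = -2 + ((634 + p)*(1/(2*l)))/2 = -2 + ((634 + p)/(2*l))/2 = -2 + (634 + p)/(4*l))
o = 80/361 (o = (-29 - 51)/(-227 - 134) = -80/(-361) = -80*(-1/361) = 80/361 ≈ 0.22161)
1/(s(51, -198) + 207*(o - 422)) = 1/((¼)*(634 + 51 - 8*(-198))/(-198) + 207*(80/361 - 422)) = 1/((¼)*(-1/198)*(634 + 51 + 1584) + 207*(-152262/361)) = 1/((¼)*(-1/198)*2269 - 31518234/361) = 1/(-2269/792 - 31518234/361) = 1/(-24963260437/285912) = -285912/24963260437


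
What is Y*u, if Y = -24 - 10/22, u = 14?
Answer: -3766/11 ≈ -342.36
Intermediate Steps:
Y = -269/11 (Y = -24 - 10*1/22 = -24 - 5/11 = -269/11 ≈ -24.455)
Y*u = -269/11*14 = -3766/11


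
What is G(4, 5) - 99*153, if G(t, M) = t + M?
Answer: -15138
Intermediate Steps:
G(t, M) = M + t
G(4, 5) - 99*153 = (5 + 4) - 99*153 = 9 - 15147 = -15138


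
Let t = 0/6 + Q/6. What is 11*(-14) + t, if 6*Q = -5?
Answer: -5549/36 ≈ -154.14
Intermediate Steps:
Q = -⅚ (Q = (⅙)*(-5) = -⅚ ≈ -0.83333)
t = -5/36 (t = 0/6 - ⅚/6 = 0*(⅙) - ⅚*⅙ = 0 - 5/36 = -5/36 ≈ -0.13889)
11*(-14) + t = 11*(-14) - 5/36 = -154 - 5/36 = -5549/36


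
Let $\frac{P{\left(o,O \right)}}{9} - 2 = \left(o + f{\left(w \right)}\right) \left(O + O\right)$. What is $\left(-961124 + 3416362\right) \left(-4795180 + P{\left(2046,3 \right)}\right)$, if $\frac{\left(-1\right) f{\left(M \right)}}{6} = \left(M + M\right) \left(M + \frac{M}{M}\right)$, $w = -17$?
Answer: $-11934749872292$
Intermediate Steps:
$f{\left(M \right)} = - 12 M \left(1 + M\right)$ ($f{\left(M \right)} = - 6 \left(M + M\right) \left(M + \frac{M}{M}\right) = - 6 \cdot 2 M \left(M + 1\right) = - 6 \cdot 2 M \left(1 + M\right) = - 12 M \left(1 + M\right)$)
$P{\left(o,O \right)} = 18 + 18 O \left(-3264 + o\right)$ ($P{\left(o,O \right)} = 18 + 9 \left(o - - 204 \left(1 - 17\right)\right) \left(O + O\right) = 18 + 9 \left(o - \left(-204\right) \left(-16\right)\right) 2 O = 18 + 9 \left(o - 3264\right) 2 O = 18 + 9 \left(-3264 + o\right) 2 O = 18 + 9 \cdot 2 O \left(-3264 + o\right) = 18 + 18 O \left(-3264 + o\right)$)
$\left(-961124 + 3416362\right) \left(-4795180 + P{\left(2046,3 \right)}\right) = \left(-961124 + 3416362\right) \left(-4795180 + \left(18 - 176256 + 18 \cdot 3 \cdot 2046\right)\right) = 2455238 \left(-4795180 + \left(18 - 176256 + 110484\right)\right) = 2455238 \left(-4795180 - 65754\right) = 2455238 \left(-4860934\right) = -11934749872292$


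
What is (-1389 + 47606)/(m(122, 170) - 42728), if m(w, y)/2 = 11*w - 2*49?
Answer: -46217/40240 ≈ -1.1485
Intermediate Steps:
m(w, y) = -196 + 22*w (m(w, y) = 2*(11*w - 2*49) = 2*(11*w - 98) = 2*(-98 + 11*w) = -196 + 22*w)
(-1389 + 47606)/(m(122, 170) - 42728) = (-1389 + 47606)/((-196 + 22*122) - 42728) = 46217/((-196 + 2684) - 42728) = 46217/(2488 - 42728) = 46217/(-40240) = 46217*(-1/40240) = -46217/40240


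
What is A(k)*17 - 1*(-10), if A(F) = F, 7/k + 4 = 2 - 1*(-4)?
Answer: 139/2 ≈ 69.500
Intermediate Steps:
k = 7/2 (k = 7/(-4 + (2 - 1*(-4))) = 7/(-4 + (2 + 4)) = 7/(-4 + 6) = 7/2 ≈ 3.5000)
A(k)*17 - 1*(-10) = (7/2)*17 - 1*(-10) = 119/2 + 10 = 139/2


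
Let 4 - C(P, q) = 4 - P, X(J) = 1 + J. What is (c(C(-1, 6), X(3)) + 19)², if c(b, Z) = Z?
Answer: 529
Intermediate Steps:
C(P, q) = P (C(P, q) = 4 - (4 - P) = 4 + (-4 + P) = P)
(c(C(-1, 6), X(3)) + 19)² = ((1 + 3) + 19)² = (4 + 19)² = 23² = 529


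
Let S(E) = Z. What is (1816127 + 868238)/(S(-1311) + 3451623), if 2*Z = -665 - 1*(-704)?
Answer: 1073746/1380657 ≈ 0.77771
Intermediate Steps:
Z = 39/2 (Z = (-665 - 1*(-704))/2 = (-665 + 704)/2 = (½)*39 = 39/2 ≈ 19.500)
S(E) = 39/2
(1816127 + 868238)/(S(-1311) + 3451623) = (1816127 + 868238)/(39/2 + 3451623) = 2684365/(6903285/2) = 2684365*(2/6903285) = 1073746/1380657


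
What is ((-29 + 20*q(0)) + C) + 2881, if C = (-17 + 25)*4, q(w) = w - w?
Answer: 2884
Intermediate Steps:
q(w) = 0
C = 32 (C = 8*4 = 32)
((-29 + 20*q(0)) + C) + 2881 = ((-29 + 20*0) + 32) + 2881 = ((-29 + 0) + 32) + 2881 = (-29 + 32) + 2881 = 3 + 2881 = 2884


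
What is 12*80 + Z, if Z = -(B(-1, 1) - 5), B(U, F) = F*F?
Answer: 964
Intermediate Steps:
B(U, F) = F**2
Z = 4 (Z = -(1**2 - 5) = -(1 - 5) = -1*(-4) = 4)
12*80 + Z = 12*80 + 4 = 960 + 4 = 964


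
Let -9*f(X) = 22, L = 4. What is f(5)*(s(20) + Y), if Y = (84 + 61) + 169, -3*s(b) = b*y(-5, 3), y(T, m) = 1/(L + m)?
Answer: -144628/189 ≈ -765.23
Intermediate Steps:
y(T, m) = 1/(4 + m)
f(X) = -22/9 (f(X) = -⅑*22 = -22/9)
s(b) = -b/21 (s(b) = -b/(3*(4 + 3)) = -b/(3*7) = -b/21)
Y = 314 (Y = 145 + 169 = 314)
f(5)*(s(20) + Y) = -22*(-1/21*20 + 314)/9 = -22*(-20/21 + 314)/9 = -22/9*6574/21 = -144628/189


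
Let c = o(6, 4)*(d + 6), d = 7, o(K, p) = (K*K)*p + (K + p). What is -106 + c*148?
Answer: 296190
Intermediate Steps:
o(K, p) = K + p + p*K² (o(K, p) = K²*p + (K + p) = p*K² + (K + p) = K + p + p*K²)
c = 2002 (c = (6 + 4 + 4*6²)*(7 + 6) = (6 + 4 + 4*36)*13 = (6 + 4 + 144)*13 = 154*13 = 2002)
-106 + c*148 = -106 + 2002*148 = -106 + 296296 = 296190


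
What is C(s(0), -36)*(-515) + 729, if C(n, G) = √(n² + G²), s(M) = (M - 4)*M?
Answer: -17811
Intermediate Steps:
s(M) = M*(-4 + M) (s(M) = (-4 + M)*M = M*(-4 + M))
C(n, G) = √(G² + n²)
C(s(0), -36)*(-515) + 729 = √((-36)² + (0*(-4 + 0))²)*(-515) + 729 = √(1296 + (0*(-4))²)*(-515) + 729 = √(1296 + 0²)*(-515) + 729 = √(1296 + 0)*(-515) + 729 = √1296*(-515) + 729 = 36*(-515) + 729 = -18540 + 729 = -17811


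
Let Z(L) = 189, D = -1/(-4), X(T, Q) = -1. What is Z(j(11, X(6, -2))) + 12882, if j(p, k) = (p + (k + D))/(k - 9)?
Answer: 13071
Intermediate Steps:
D = ¼ (D = -1*(-¼) = ¼ ≈ 0.25000)
j(p, k) = (¼ + k + p)/(-9 + k) (j(p, k) = (p + (k + ¼))/(k - 9) = (p + (¼ + k))/(-9 + k) = (¼ + k + p)/(-9 + k))
Z(j(11, X(6, -2))) + 12882 = 189 + 12882 = 13071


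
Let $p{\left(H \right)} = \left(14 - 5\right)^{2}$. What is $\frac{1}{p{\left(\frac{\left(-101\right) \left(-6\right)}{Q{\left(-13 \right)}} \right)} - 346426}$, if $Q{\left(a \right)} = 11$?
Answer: $- \frac{1}{346345} \approx -2.8873 \cdot 10^{-6}$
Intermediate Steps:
$p{\left(H \right)} = 81$ ($p{\left(H \right)} = 9^{2} = 81$)
$\frac{1}{p{\left(\frac{\left(-101\right) \left(-6\right)}{Q{\left(-13 \right)}} \right)} - 346426} = \frac{1}{81 - 346426} = \frac{1}{-346345} = - \frac{1}{346345}$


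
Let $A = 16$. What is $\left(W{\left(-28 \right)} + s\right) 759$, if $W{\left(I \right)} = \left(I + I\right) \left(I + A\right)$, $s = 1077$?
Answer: $1327491$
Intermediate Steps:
$W{\left(I \right)} = 2 I \left(16 + I\right)$ ($W{\left(I \right)} = \left(I + I\right) \left(I + 16\right) = 2 I \left(16 + I\right)$)
$\left(W{\left(-28 \right)} + s\right) 759 = \left(2 \left(-28\right) \left(16 - 28\right) + 1077\right) 759 = \left(2 \left(-28\right) \left(-12\right) + 1077\right) 759 = \left(672 + 1077\right) 759 = 1749 \cdot 759 = 1327491$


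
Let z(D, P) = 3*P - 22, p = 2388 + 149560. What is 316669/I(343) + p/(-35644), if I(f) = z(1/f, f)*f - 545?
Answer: -10278207413/3073011816 ≈ -3.3447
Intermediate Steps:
p = 151948
z(D, P) = -22 + 3*P
I(f) = -545 + f*(-22 + 3*f) (I(f) = (-22 + 3*f)*f - 545 = f*(-22 + 3*f) - 545 = -545 + f*(-22 + 3*f))
316669/I(343) + p/(-35644) = 316669/(-545 + 343*(-22 + 3*343)) + 151948/(-35644) = 316669/(-545 + 343*(-22 + 1029)) + 151948*(-1/35644) = 316669/(-545 + 343*1007) - 37987/8911 = 316669/(-545 + 345401) - 37987/8911 = 316669/344856 - 37987/8911 = -10278207413/3073011816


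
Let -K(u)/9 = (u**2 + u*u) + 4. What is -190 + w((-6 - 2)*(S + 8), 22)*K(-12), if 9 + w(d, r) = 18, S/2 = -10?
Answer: -23842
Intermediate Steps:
S = -20 (S = 2*(-10) = -20)
w(d, r) = 9 (w(d, r) = -9 + 18 = 9)
K(u) = -36 - 18*u**2 (K(u) = -9*((u**2 + u*u) + 4) = -9*((u**2 + u**2) + 4) = -9*(2*u**2 + 4) = -9*(4 + 2*u**2) = -36 - 18*u**2)
-190 + w((-6 - 2)*(S + 8), 22)*K(-12) = -190 + 9*(-36 - 18*(-12)**2) = -190 + 9*(-36 - 18*144) = -190 + 9*(-36 - 2592) = -190 + 9*(-2628) = -190 - 23652 = -23842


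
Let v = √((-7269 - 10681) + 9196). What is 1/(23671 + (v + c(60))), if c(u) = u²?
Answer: 27271/743716195 - I*√8754/743716195 ≈ 3.6669e-5 - 1.258e-7*I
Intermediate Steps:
v = I*√8754 (v = √(-17950 + 9196) = √(-8754) = I*√8754 ≈ 93.563*I)
1/(23671 + (v + c(60))) = 1/(23671 + (I*√8754 + 60²)) = 1/(23671 + (I*√8754 + 3600)) = 1/(23671 + (3600 + I*√8754)) = 1/(27271 + I*√8754)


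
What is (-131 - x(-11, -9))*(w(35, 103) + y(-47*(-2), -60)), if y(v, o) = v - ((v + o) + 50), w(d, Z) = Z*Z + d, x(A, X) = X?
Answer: -1299788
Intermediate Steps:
w(d, Z) = d + Z**2 (w(d, Z) = Z**2 + d = d + Z**2)
y(v, o) = -50 - o (y(v, o) = v - ((o + v) + 50) = v - (50 + o + v) = v + (-50 - o - v) = -50 - o)
(-131 - x(-11, -9))*(w(35, 103) + y(-47*(-2), -60)) = (-131 - 1*(-9))*((35 + 103**2) + (-50 - 1*(-60))) = (-131 + 9)*((35 + 10609) + (-50 + 60)) = -122*(10644 + 10) = -122*10654 = -1299788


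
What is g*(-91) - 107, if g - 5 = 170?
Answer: -16032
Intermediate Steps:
g = 175 (g = 5 + 170 = 175)
g*(-91) - 107 = 175*(-91) - 107 = -15925 - 107 = -16032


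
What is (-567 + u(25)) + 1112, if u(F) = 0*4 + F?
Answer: 570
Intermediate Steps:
u(F) = F (u(F) = 0 + F = F)
(-567 + u(25)) + 1112 = (-567 + 25) + 1112 = -542 + 1112 = 570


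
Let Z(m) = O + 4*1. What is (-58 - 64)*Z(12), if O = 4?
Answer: -976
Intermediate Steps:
Z(m) = 8 (Z(m) = 4 + 4*1 = 4 + 4 = 8)
(-58 - 64)*Z(12) = (-58 - 64)*8 = -122*8 = -976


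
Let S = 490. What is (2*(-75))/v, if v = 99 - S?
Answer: 150/391 ≈ 0.38363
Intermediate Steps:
v = -391 (v = 99 - 1*490 = 99 - 490 = -391)
(2*(-75))/v = (2*(-75))/(-391) = -150*(-1/391) = 150/391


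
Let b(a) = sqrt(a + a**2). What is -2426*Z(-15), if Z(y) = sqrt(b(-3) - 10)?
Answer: -2426*I*sqrt(10 - sqrt(6)) ≈ -6666.2*I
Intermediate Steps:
Z(y) = sqrt(-10 + sqrt(6)) (Z(y) = sqrt(sqrt(-3*(1 - 3)) - 10) = sqrt(sqrt(-3*(-2)) - 10) = sqrt(sqrt(6) - 10) = sqrt(-10 + sqrt(6)))
-2426*Z(-15) = -2426*sqrt(-10 + sqrt(6))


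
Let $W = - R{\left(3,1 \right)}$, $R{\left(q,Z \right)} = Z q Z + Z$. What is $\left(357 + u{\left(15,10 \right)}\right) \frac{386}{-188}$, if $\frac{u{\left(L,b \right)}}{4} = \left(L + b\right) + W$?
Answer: $- \frac{85113}{94} \approx -905.46$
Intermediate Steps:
$R{\left(q,Z \right)} = Z + q Z^{2}$ ($R{\left(q,Z \right)} = q Z^{2} + Z = Z + q Z^{2}$)
$W = -4$ ($W = - 1 \left(1 + 1 \cdot 3\right) = - 1 \left(1 + 3\right) = - 1 \cdot 4 = \left(-1\right) 4 = -4$)
$u{\left(L,b \right)} = -16 + 4 L + 4 b$ ($u{\left(L,b \right)} = 4 \left(\left(L + b\right) - 4\right) = 4 \left(-4 + L + b\right) = -16 + 4 L + 4 b$)
$\left(357 + u{\left(15,10 \right)}\right) \frac{386}{-188} = \left(357 + \left(-16 + 4 \cdot 15 + 4 \cdot 10\right)\right) \frac{386}{-188} = \left(357 + \left(-16 + 60 + 40\right)\right) 386 \left(- \frac{1}{188}\right) = \left(357 + 84\right) \left(- \frac{193}{94}\right) = 441 \left(- \frac{193}{94}\right) = - \frac{85113}{94}$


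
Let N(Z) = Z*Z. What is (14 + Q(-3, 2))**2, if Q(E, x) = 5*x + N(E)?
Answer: 1089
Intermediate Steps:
N(Z) = Z**2
Q(E, x) = E**2 + 5*x (Q(E, x) = 5*x + E**2 = E**2 + 5*x)
(14 + Q(-3, 2))**2 = (14 + ((-3)**2 + 5*2))**2 = (14 + (9 + 10))**2 = (14 + 19)**2 = 33**2 = 1089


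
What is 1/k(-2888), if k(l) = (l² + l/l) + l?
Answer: 1/8337657 ≈ 1.1994e-7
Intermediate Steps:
k(l) = 1 + l + l² (k(l) = (l² + 1) + l = (1 + l²) + l = 1 + l + l²)
1/k(-2888) = 1/(1 - 2888 + (-2888)²) = 1/(1 - 2888 + 8340544) = 1/8337657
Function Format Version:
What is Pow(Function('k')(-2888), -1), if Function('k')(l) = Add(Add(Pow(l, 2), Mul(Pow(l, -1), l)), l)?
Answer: Rational(1, 8337657) ≈ 1.1994e-7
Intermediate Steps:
Function('k')(l) = Add(1, l, Pow(l, 2)) (Function('k')(l) = Add(Add(Pow(l, 2), 1), l) = Add(Add(1, Pow(l, 2)), l) = Add(1, l, Pow(l, 2)))
Pow(Function('k')(-2888), -1) = Pow(Add(1, -2888, Pow(-2888, 2)), -1) = Pow(Add(1, -2888, 8340544), -1) = Pow(8337657, -1) = Rational(1, 8337657)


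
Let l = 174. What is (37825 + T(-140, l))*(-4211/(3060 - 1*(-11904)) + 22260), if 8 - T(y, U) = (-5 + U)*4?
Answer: 12376789698353/14964 ≈ 8.2710e+8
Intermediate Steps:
T(y, U) = 28 - 4*U (T(y, U) = 8 - (-5 + U)*4 = 8 - (-20 + 4*U) = 8 + (20 - 4*U) = 28 - 4*U)
(37825 + T(-140, l))*(-4211/(3060 - 1*(-11904)) + 22260) = (37825 + (28 - 4*174))*(-4211/(3060 - 1*(-11904)) + 22260) = (37825 + (28 - 696))*(-4211/(3060 + 11904) + 22260) = (37825 - 668)*(-4211/14964 + 22260) = 37157*(-4211*1/14964 + 22260) = 37157*(-4211/14964 + 22260) = 37157*(333094429/14964) = 12376789698353/14964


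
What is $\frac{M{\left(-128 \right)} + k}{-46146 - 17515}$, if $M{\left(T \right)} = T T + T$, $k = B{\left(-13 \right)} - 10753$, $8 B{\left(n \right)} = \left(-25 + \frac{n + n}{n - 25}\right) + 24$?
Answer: $- \frac{418225}{4838236} \approx -0.086442$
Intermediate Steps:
$B{\left(n \right)} = - \frac{1}{8} + \frac{n}{4 \left(-25 + n\right)}$ ($B{\left(n \right)} = \frac{\left(-25 + \frac{n + n}{n - 25}\right) + 24}{8} = \frac{\left(-25 + \frac{2 n}{-25 + n}\right) + 24}{8} = \frac{-1 + \frac{2 n}{-25 + n}}{8} = - \frac{1}{8} + \frac{n}{4 \left(-25 + n\right)}$)
$k = - \frac{817231}{76}$ ($k = \frac{25 - 13}{8 \left(-25 - 13\right)} - 10753 = \frac{1}{8} \frac{1}{-38} \cdot 12 - 10753 = \frac{1}{8} \left(- \frac{1}{38}\right) 12 - 10753 = - \frac{3}{76} - 10753 = - \frac{817231}{76} \approx -10753.0$)
$M{\left(T \right)} = T + T^{2}$ ($M{\left(T \right)} = T^{2} + T = T + T^{2}$)
$\frac{M{\left(-128 \right)} + k}{-46146 - 17515} = \frac{- 128 \left(1 - 128\right) - \frac{817231}{76}}{-46146 - 17515} = \frac{\left(-128\right) \left(-127\right) - \frac{817231}{76}}{-63661} = \left(16256 - \frac{817231}{76}\right) \left(- \frac{1}{63661}\right) = \frac{418225}{76} \left(- \frac{1}{63661}\right) = - \frac{418225}{4838236}$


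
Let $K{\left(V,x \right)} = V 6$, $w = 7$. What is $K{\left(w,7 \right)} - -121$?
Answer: $163$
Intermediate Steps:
$K{\left(V,x \right)} = 6 V$
$K{\left(w,7 \right)} - -121 = 6 \cdot 7 - -121 = 42 + 121 = 163$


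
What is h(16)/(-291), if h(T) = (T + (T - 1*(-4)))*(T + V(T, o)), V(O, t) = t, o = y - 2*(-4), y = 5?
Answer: -348/97 ≈ -3.5876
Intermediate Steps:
o = 13 (o = 5 - 2*(-4) = 5 + 8 = 13)
h(T) = (4 + 2*T)*(13 + T) (h(T) = (T + (T - 1*(-4)))*(T + 13) = (T + (T + 4))*(13 + T) = (T + (4 + T))*(13 + T) = (4 + 2*T)*(13 + T))
h(16)/(-291) = (52 + 2*16² + 30*16)/(-291) = (52 + 2*256 + 480)*(-1/291) = (52 + 512 + 480)*(-1/291) = 1044*(-1/291) = -348/97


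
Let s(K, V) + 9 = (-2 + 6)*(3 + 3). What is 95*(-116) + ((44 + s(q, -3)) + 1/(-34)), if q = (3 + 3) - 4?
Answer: -372675/34 ≈ -10961.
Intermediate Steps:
q = 2 (q = 6 - 4 = 2)
s(K, V) = 15 (s(K, V) = -9 + (-2 + 6)*(3 + 3) = -9 + 4*6 = -9 + 24 = 15)
95*(-116) + ((44 + s(q, -3)) + 1/(-34)) = 95*(-116) + ((44 + 15) + 1/(-34)) = -11020 + (59 - 1/34) = -11020 + 2005/34 = -372675/34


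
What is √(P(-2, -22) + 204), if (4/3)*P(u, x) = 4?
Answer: 3*√23 ≈ 14.387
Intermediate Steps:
P(u, x) = 3 (P(u, x) = (¾)*4 = 3)
√(P(-2, -22) + 204) = √(3 + 204) = √207 = 3*√23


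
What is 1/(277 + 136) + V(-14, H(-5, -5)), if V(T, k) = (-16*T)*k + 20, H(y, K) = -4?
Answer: -361787/413 ≈ -876.00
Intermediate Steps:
V(T, k) = 20 - 16*T*k (V(T, k) = -16*T*k + 20 = 20 - 16*T*k)
1/(277 + 136) + V(-14, H(-5, -5)) = 1/(277 + 136) + (20 - 16*(-14)*(-4)) = 1/413 + (20 - 896) = 1/413 - 876 = -361787/413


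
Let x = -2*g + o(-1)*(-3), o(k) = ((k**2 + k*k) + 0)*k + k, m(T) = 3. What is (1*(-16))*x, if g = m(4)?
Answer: -48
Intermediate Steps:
g = 3
o(k) = k + 2*k**3 (o(k) = ((k**2 + k**2) + 0)*k + k = (2*k**2 + 0)*k + k = (2*k**2)*k + k = 2*k**3 + k = k + 2*k**3)
x = 3 (x = -2*3 + (-1 + 2*(-1)**3)*(-3) = -6 + (-1 + 2*(-1))*(-3) = -6 + (-1 - 2)*(-3) = -6 - 3*(-3) = -6 + 9 = 3)
(1*(-16))*x = (1*(-16))*3 = -16*3 = -48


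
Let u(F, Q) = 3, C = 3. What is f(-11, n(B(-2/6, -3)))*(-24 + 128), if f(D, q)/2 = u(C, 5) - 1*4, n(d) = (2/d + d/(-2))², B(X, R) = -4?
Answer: -208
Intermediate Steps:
n(d) = (2/d - d/2)² (n(d) = (2/d + d*(-½))² = (2/d - d/2)²)
f(D, q) = -2 (f(D, q) = 2*(3 - 1*4) = 2*(3 - 4) = 2*(-1) = -2)
f(-11, n(B(-2/6, -3)))*(-24 + 128) = -2*(-24 + 128) = -2*104 = -208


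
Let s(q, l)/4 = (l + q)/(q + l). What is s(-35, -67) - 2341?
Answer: -2337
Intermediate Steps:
s(q, l) = 4 (s(q, l) = 4*((l + q)/(q + l)) = 4*((l + q)/(l + q)) = 4*1 = 4)
s(-35, -67) - 2341 = 4 - 2341 = -2337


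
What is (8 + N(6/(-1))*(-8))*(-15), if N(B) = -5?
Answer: -720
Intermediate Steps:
(8 + N(6/(-1))*(-8))*(-15) = (8 - 5*(-8))*(-15) = (8 + 40)*(-15) = 48*(-15) = -720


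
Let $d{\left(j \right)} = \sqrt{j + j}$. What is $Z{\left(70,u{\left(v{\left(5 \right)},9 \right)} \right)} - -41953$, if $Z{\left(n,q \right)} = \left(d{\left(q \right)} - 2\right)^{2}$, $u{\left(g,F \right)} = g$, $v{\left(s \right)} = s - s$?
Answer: $41957$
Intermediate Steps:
$v{\left(s \right)} = 0$
$d{\left(j \right)} = \sqrt{2} \sqrt{j}$ ($d{\left(j \right)} = \sqrt{2 j} = \sqrt{2} \sqrt{j}$)
$Z{\left(n,q \right)} = \left(-2 + \sqrt{2} \sqrt{q}\right)^{2}$ ($Z{\left(n,q \right)} = \left(\sqrt{2} \sqrt{q} - 2\right)^{2} = \left(-2 + \sqrt{2} \sqrt{q}\right)^{2}$)
$Z{\left(70,u{\left(v{\left(5 \right)},9 \right)} \right)} - -41953 = \left(-2 + \sqrt{2} \sqrt{0}\right)^{2} - -41953 = \left(-2 + \sqrt{2} \cdot 0\right)^{2} + 41953 = \left(-2 + 0\right)^{2} + 41953 = \left(-2\right)^{2} + 41953 = 4 + 41953 = 41957$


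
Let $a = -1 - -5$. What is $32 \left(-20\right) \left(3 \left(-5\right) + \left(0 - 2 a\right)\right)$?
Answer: $14720$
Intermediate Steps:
$a = 4$ ($a = -1 + 5 = 4$)
$32 \left(-20\right) \left(3 \left(-5\right) + \left(0 - 2 a\right)\right) = 32 \left(-20\right) \left(3 \left(-5\right) + \left(0 - 8\right)\right) = - 640 \left(-15 + \left(0 - 8\right)\right) = - 640 \left(-15 - 8\right) = \left(-640\right) \left(-23\right) = 14720$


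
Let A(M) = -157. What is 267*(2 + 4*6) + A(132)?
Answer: 6785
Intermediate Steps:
267*(2 + 4*6) + A(132) = 267*(2 + 4*6) - 157 = 267*(2 + 24) - 157 = 267*26 - 157 = 6942 - 157 = 6785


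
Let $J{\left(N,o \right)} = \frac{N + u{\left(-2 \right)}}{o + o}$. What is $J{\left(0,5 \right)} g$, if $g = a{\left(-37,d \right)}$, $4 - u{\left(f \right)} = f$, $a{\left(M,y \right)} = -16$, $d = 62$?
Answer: $- \frac{48}{5} \approx -9.6$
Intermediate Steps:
$u{\left(f \right)} = 4 - f$
$J{\left(N,o \right)} = \frac{6 + N}{2 o}$ ($J{\left(N,o \right)} = \frac{N + \left(4 - -2\right)}{o + o} = \frac{N + \left(4 + 2\right)}{2 o} = \left(N + 6\right) \frac{1}{2 o} = \left(6 + N\right) \frac{1}{2 o} = \frac{6 + N}{2 o}$)
$g = -16$
$J{\left(0,5 \right)} g = \frac{6 + 0}{2 \cdot 5} \left(-16\right) = \frac{1}{2} \cdot \frac{1}{5} \cdot 6 \left(-16\right) = \frac{3}{5} \left(-16\right) = - \frac{48}{5}$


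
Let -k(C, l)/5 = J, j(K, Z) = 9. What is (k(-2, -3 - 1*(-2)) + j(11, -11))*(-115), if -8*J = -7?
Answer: -4255/8 ≈ -531.88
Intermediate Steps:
J = 7/8 (J = -1/8*(-7) = 7/8 ≈ 0.87500)
k(C, l) = -35/8 (k(C, l) = -5*7/8 = -35/8)
(k(-2, -3 - 1*(-2)) + j(11, -11))*(-115) = (-35/8 + 9)*(-115) = (37/8)*(-115) = -4255/8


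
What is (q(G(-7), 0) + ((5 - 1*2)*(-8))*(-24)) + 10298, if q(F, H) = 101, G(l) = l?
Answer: 10975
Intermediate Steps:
(q(G(-7), 0) + ((5 - 1*2)*(-8))*(-24)) + 10298 = (101 + ((5 - 1*2)*(-8))*(-24)) + 10298 = (101 + ((5 - 2)*(-8))*(-24)) + 10298 = (101 + (3*(-8))*(-24)) + 10298 = (101 - 24*(-24)) + 10298 = (101 + 576) + 10298 = 677 + 10298 = 10975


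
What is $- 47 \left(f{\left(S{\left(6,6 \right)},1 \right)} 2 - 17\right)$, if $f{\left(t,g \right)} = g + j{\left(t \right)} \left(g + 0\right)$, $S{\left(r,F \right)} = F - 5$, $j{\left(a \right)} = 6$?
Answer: $141$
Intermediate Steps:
$S{\left(r,F \right)} = -5 + F$
$f{\left(t,g \right)} = 7 g$ ($f{\left(t,g \right)} = g + 6 \left(g + 0\right) = g + 6 g = 7 g$)
$- 47 \left(f{\left(S{\left(6,6 \right)},1 \right)} 2 - 17\right) = - 47 \left(7 \cdot 1 \cdot 2 - 17\right) = - 47 \left(7 \cdot 2 - 17\right) = - 47 \left(14 - 17\right) = \left(-47\right) \left(-3\right) = 141$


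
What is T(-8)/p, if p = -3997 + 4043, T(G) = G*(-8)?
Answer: 32/23 ≈ 1.3913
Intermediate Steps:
T(G) = -8*G
p = 46
T(-8)/p = -8*(-8)/46 = 64*(1/46) = 32/23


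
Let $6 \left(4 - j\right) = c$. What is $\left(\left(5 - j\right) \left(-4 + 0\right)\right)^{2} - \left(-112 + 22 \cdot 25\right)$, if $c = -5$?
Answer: $- \frac{3938}{9} \approx -437.56$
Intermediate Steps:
$j = \frac{29}{6}$ ($j = 4 - - \frac{5}{6} = 4 + \frac{5}{6} = \frac{29}{6} \approx 4.8333$)
$\left(\left(5 - j\right) \left(-4 + 0\right)\right)^{2} - \left(-112 + 22 \cdot 25\right) = \left(\left(5 - \frac{29}{6}\right) \left(-4 + 0\right)\right)^{2} - \left(-112 + 22 \cdot 25\right) = \left(\left(5 - \frac{29}{6}\right) \left(-4\right)\right)^{2} - \left(-112 + 550\right) = \left(\frac{1}{6} \left(-4\right)\right)^{2} - 438 = \left(- \frac{2}{3}\right)^{2} - 438 = \frac{4}{9} - 438 = - \frac{3938}{9}$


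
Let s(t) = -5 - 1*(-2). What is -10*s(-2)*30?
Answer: 900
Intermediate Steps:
s(t) = -3 (s(t) = -5 + 2 = -3)
-10*s(-2)*30 = -10*(-3)*30 = 30*30 = 900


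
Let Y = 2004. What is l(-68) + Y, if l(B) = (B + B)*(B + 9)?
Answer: 10028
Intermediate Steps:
l(B) = 2*B*(9 + B) (l(B) = (2*B)*(9 + B) = 2*B*(9 + B))
l(-68) + Y = 2*(-68)*(9 - 68) + 2004 = 2*(-68)*(-59) + 2004 = 8024 + 2004 = 10028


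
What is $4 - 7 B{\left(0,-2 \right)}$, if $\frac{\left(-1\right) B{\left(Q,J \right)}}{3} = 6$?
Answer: $130$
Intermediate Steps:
$B{\left(Q,J \right)} = -18$ ($B{\left(Q,J \right)} = \left(-3\right) 6 = -18$)
$4 - 7 B{\left(0,-2 \right)} = 4 - -126 = 4 + 126 = 130$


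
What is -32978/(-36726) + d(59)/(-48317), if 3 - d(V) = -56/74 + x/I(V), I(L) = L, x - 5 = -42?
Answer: 1739018211469/1936855989993 ≈ 0.89786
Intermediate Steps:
x = -37 (x = 5 - 42 = -37)
d(V) = 139/37 + 37/V (d(V) = 3 - (-56/74 - 37/V) = 3 - (-56*1/74 - 37/V) = 3 - (-28/37 - 37/V) = 3 + (28/37 + 37/V) = 139/37 + 37/V)
-32978/(-36726) + d(59)/(-48317) = -32978/(-36726) + (139/37 + 37/59)/(-48317) = -32978*(-1/36726) + (139/37 + 37*(1/59))*(-1/48317) = 16489/18363 + (139/37 + 37/59)*(-1/48317) = 16489/18363 + (9570/2183)*(-1/48317) = 16489/18363 - 9570/105476011 = 1739018211469/1936855989993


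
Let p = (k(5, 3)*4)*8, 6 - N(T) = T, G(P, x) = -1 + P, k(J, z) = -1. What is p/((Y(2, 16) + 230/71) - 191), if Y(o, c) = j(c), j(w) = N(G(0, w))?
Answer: 1136/6417 ≈ 0.17703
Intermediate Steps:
N(T) = 6 - T
j(w) = 7 (j(w) = 6 - (-1 + 0) = 6 - 1*(-1) = 6 + 1 = 7)
p = -32 (p = -1*4*8 = -4*8 = -32)
Y(o, c) = 7
p/((Y(2, 16) + 230/71) - 191) = -32/((7 + 230/71) - 191) = -32/(727/71 - 191) = -32/(-12834/71) = -32*(-71/12834) = 1136/6417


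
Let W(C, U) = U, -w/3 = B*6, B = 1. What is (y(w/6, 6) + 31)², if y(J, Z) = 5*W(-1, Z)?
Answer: 3721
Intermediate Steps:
w = -18 (w = -3*6 = -18)
y(J, Z) = 5*Z
(y(w/6, 6) + 31)² = (5*6 + 31)² = (30 + 31)² = 61² = 3721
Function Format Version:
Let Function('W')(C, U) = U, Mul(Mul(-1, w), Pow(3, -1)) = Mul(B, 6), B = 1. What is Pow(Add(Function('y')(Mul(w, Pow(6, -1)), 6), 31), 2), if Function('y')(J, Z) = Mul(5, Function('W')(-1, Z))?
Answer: 3721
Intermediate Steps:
w = -18 (w = Mul(-3, Mul(1, 6)) = Mul(-3, 6) = -18)
Function('y')(J, Z) = Mul(5, Z)
Pow(Add(Function('y')(Mul(w, Pow(6, -1)), 6), 31), 2) = Pow(Add(Mul(5, 6), 31), 2) = Pow(Add(30, 31), 2) = Pow(61, 2) = 3721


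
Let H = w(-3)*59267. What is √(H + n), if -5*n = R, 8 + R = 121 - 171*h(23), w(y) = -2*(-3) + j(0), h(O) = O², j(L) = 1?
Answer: √10823455/5 ≈ 657.98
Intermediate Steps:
w(y) = 7 (w(y) = -2*(-3) + 1 = 6 + 1 = 7)
R = -90346 (R = -8 + (121 - 171*23²) = -8 + (121 - 171*529) = -8 + (121 - 90459) = -8 - 90338 = -90346)
n = 90346/5 (n = -⅕*(-90346) = 90346/5 ≈ 18069.)
H = 414869 (H = 7*59267 = 414869)
√(H + n) = √(414869 + 90346/5) = √(2164691/5) = √10823455/5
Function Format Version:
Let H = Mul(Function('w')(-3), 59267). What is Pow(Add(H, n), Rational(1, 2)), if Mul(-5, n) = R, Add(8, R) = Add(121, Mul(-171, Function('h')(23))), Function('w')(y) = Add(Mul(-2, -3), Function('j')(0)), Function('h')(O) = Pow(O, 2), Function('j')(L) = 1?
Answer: Mul(Rational(1, 5), Pow(10823455, Rational(1, 2))) ≈ 657.98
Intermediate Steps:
Function('w')(y) = 7 (Function('w')(y) = Add(Mul(-2, -3), 1) = Add(6, 1) = 7)
R = -90346 (R = Add(-8, Add(121, Mul(-171, Pow(23, 2)))) = Add(-8, Add(121, Mul(-171, 529))) = Add(-8, Add(121, -90459)) = Add(-8, -90338) = -90346)
n = Rational(90346, 5) (n = Mul(Rational(-1, 5), -90346) = Rational(90346, 5) ≈ 18069.)
H = 414869 (H = Mul(7, 59267) = 414869)
Pow(Add(H, n), Rational(1, 2)) = Pow(Add(414869, Rational(90346, 5)), Rational(1, 2)) = Pow(Rational(2164691, 5), Rational(1, 2)) = Mul(Rational(1, 5), Pow(10823455, Rational(1, 2)))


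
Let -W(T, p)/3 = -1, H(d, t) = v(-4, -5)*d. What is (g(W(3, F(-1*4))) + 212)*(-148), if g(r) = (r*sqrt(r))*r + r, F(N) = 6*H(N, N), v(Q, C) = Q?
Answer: -31820 - 1332*sqrt(3) ≈ -34127.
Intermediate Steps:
H(d, t) = -4*d
F(N) = -24*N (F(N) = 6*(-4*N) = -24*N)
W(T, p) = 3 (W(T, p) = -3*(-1) = 3)
g(r) = r + r**(5/2) (g(r) = r**(3/2)*r + r = r**(5/2) + r = r + r**(5/2))
(g(W(3, F(-1*4))) + 212)*(-148) = ((3 + 3**(5/2)) + 212)*(-148) = ((3 + 9*sqrt(3)) + 212)*(-148) = (215 + 9*sqrt(3))*(-148) = -31820 - 1332*sqrt(3)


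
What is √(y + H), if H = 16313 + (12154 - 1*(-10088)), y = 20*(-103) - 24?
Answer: √36471 ≈ 190.97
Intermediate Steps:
y = -2084 (y = -2060 - 24 = -2084)
H = 38555 (H = 16313 + (12154 + 10088) = 16313 + 22242 = 38555)
√(y + H) = √(-2084 + 38555) = √36471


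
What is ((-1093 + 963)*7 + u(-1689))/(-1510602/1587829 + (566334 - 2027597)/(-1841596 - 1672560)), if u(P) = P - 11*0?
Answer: 14502105020235076/2988255313885 ≈ 4853.0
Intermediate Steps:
u(P) = P (u(P) = P + 0 = P)
((-1093 + 963)*7 + u(-1689))/(-1510602/1587829 + (566334 - 2027597)/(-1841596 - 1672560)) = ((-1093 + 963)*7 - 1689)/(-1510602/1587829 + (566334 - 2027597)/(-1841596 - 1672560)) = (-130*7 - 1689)/(-1510602*1/1587829 - 1461263/(-3514156)) = (-910 - 1689)/(-1510602/1587829 - 1461263*(-1/3514156)) = -2599/(-1510602/1587829 + 1461263/3514156) = -2599/(-2988255313885/5579878807324) = -2599*(-5579878807324/2988255313885) = 14502105020235076/2988255313885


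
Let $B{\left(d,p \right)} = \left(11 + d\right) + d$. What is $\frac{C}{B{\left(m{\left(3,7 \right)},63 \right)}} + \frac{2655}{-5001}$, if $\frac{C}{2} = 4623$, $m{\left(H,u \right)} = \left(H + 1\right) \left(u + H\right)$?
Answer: $\frac{15332547}{151697} \approx 101.07$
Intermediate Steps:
$m{\left(H,u \right)} = \left(1 + H\right) \left(H + u\right)$
$B{\left(d,p \right)} = 11 + 2 d$
$C = 9246$ ($C = 2 \cdot 4623 = 9246$)
$\frac{C}{B{\left(m{\left(3,7 \right)},63 \right)}} + \frac{2655}{-5001} = \frac{9246}{11 + 2 \left(3 + 7 + 3^{2} + 3 \cdot 7\right)} + \frac{2655}{-5001} = \frac{9246}{11 + 2 \left(3 + 7 + 9 + 21\right)} + 2655 \left(- \frac{1}{5001}\right) = \frac{9246}{11 + 2 \cdot 40} - \frac{885}{1667} = \frac{9246}{11 + 80} - \frac{885}{1667} = \frac{9246}{91} - \frac{885}{1667} = \frac{15332547}{151697}$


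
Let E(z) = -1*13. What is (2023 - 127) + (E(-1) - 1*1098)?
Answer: 785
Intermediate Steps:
E(z) = -13
(2023 - 127) + (E(-1) - 1*1098) = (2023 - 127) + (-13 - 1*1098) = 1896 + (-13 - 1098) = 1896 - 1111 = 785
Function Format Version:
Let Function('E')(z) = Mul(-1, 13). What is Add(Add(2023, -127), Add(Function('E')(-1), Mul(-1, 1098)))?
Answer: 785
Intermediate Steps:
Function('E')(z) = -13
Add(Add(2023, -127), Add(Function('E')(-1), Mul(-1, 1098))) = Add(Add(2023, -127), Add(-13, Mul(-1, 1098))) = Add(1896, Add(-13, -1098)) = Add(1896, -1111) = 785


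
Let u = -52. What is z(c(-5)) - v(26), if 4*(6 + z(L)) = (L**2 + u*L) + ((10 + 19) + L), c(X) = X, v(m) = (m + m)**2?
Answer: -10531/4 ≈ -2632.8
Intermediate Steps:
v(m) = 4*m**2 (v(m) = (2*m)**2 = 4*m**2)
z(L) = 5/4 - 51*L/4 + L**2/4 (z(L) = -6 + ((L**2 - 52*L) + ((10 + 19) + L))/4 = -6 + ((L**2 - 52*L) + (29 + L))/4 = -6 + (29 + L**2 - 51*L)/4 = -6 + (29/4 - 51*L/4 + L**2/4) = 5/4 - 51*L/4 + L**2/4)
z(c(-5)) - v(26) = (5/4 - 51/4*(-5) + (1/4)*(-5)**2) - 4*26**2 = (5/4 + 255/4 + (1/4)*25) - 4*676 = (5/4 + 255/4 + 25/4) - 1*2704 = 285/4 - 2704 = -10531/4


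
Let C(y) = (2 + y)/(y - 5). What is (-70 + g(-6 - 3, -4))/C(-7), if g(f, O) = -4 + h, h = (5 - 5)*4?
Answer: -888/5 ≈ -177.60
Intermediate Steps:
h = 0 (h = 0*4 = 0)
C(y) = (2 + y)/(-5 + y)
g(f, O) = -4 (g(f, O) = -4 + 0 = -4)
(-70 + g(-6 - 3, -4))/C(-7) = (-70 - 4)/(((2 - 7)/(-5 - 7))) = -74/(-5/(-12)) = -74/(-1/12*(-5)) = -74/(5/12) = (12/5)*(-74) = -888/5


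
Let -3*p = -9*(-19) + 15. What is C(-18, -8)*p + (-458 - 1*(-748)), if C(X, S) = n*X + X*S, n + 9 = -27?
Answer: -48814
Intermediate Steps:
n = -36 (n = -9 - 27 = -36)
C(X, S) = -36*X + S*X (C(X, S) = -36*X + X*S = -36*X + S*X)
p = -62 (p = -(-9*(-19) + 15)/3 = -(171 + 15)/3 = -⅓*186 = -62)
C(-18, -8)*p + (-458 - 1*(-748)) = -18*(-36 - 8)*(-62) + (-458 - 1*(-748)) = -18*(-44)*(-62) + (-458 + 748) = 792*(-62) + 290 = -49104 + 290 = -48814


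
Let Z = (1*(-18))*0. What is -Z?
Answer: 0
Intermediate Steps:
Z = 0 (Z = -18*0 = 0)
-Z = -1*0 = 0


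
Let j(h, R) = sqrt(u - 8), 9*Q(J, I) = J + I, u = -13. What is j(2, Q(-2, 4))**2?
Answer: -21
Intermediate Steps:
Q(J, I) = I/9 + J/9 (Q(J, I) = (J + I)/9 = (I + J)/9 = I/9 + J/9)
j(h, R) = I*sqrt(21) (j(h, R) = sqrt(-13 - 8) = sqrt(-21) = I*sqrt(21))
j(2, Q(-2, 4))**2 = (I*sqrt(21))**2 = -21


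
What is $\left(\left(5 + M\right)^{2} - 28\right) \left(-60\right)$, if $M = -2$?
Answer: $1140$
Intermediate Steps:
$\left(\left(5 + M\right)^{2} - 28\right) \left(-60\right) = \left(\left(5 - 2\right)^{2} - 28\right) \left(-60\right) = \left(3^{2} - 28\right) \left(-60\right) = \left(9 - 28\right) \left(-60\right) = \left(-19\right) \left(-60\right) = 1140$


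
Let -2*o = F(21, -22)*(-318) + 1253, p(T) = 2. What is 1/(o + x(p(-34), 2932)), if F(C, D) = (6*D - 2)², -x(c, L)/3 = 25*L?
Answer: 2/5268955 ≈ 3.7958e-7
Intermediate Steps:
x(c, L) = -75*L
F(C, D) = (-2 + 6*D)²
o = 5708755/2 (o = -((4*(-1 + 3*(-22))²)*(-318) + 1253)/2 = -((4*(-1 - 66)²)*(-318) + 1253)/2 = -((4*(-67)²)*(-318) + 1253)/2 = -((4*4489)*(-318) + 1253)/2 = -(17956*(-318) + 1253)/2 = -(-5710008 + 1253)/2 = -½*(-5708755) = 5708755/2 ≈ 2.8544e+6)
1/(o + x(p(-34), 2932)) = 1/(5708755/2 - 75*2932) = 1/(5708755/2 - 219900) = 1/(5268955/2) = 2/5268955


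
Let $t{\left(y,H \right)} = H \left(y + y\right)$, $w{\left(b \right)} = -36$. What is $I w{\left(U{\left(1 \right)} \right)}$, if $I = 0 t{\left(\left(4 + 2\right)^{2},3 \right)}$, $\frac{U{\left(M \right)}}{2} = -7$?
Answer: $0$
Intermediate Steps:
$U{\left(M \right)} = -14$ ($U{\left(M \right)} = 2 \left(-7\right) = -14$)
$t{\left(y,H \right)} = 2 H y$ ($t{\left(y,H \right)} = H 2 y = 2 H y$)
$I = 0$ ($I = 0 \cdot 2 \cdot 3 \left(4 + 2\right)^{2} = 0 \cdot 2 \cdot 3 \cdot 6^{2} = 0 \cdot 2 \cdot 3 \cdot 36 = 0 \cdot 216 = 0$)
$I w{\left(U{\left(1 \right)} \right)} = 0 \left(-36\right) = 0$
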